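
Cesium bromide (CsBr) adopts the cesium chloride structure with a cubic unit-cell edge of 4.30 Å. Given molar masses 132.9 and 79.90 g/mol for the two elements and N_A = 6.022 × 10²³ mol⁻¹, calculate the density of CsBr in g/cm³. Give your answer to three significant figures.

4.44 g/cm³

The cesium chloride structure contains Z = 1 formula unit per cell; M(CsBr) = 132.9 + 79.90 = 212.8 g/mol.
a³ = (4.300 × 10^-8 cm)³ = 7.951 × 10^-23 cm³.
ρ = 1 × 212.8 / (6.022 × 10²³ × 7.951 × 10^-23) = 4.445 g/cm³.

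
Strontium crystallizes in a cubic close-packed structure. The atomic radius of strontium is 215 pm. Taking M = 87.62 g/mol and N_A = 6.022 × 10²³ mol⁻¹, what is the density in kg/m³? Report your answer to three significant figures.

In an FCC lattice, atoms touch along the face diagonal, so √2·a = 4r, giving a = 608.1 pm = 6.081 × 10^-8 cm.
With Z = 4, ρ = Z·M/(N_A·a³) = 4 × 87.62 / (6.022 × 10²³ × 2.249 × 10^-22) = 2.588 g/cm³ = 2590 kg/m³.

2590 kg/m³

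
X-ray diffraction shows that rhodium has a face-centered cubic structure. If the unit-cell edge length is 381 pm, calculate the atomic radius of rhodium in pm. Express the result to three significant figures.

In an FCC lattice, atoms touch along the face diagonal, so √2·a = 4r.
r = √2·a/4 = 1.4142 × 381 / 4 = 135 pm.

135 pm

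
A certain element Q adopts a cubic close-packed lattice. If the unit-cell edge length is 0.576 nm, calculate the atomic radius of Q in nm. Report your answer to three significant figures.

In an FCC lattice, atoms touch along the face diagonal, so √2·a = 4r.
r = √2·a/4 = 1.4142 × 0.576 / 4 = 0.204 nm.

0.204 nm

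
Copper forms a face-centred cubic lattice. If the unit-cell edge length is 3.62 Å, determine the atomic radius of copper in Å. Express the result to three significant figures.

1.28 Å

In an FCC lattice, atoms touch along the face diagonal, so √2·a = 4r.
r = √2·a/4 = 1.4142 × 3.62 / 4 = 1.28 Å.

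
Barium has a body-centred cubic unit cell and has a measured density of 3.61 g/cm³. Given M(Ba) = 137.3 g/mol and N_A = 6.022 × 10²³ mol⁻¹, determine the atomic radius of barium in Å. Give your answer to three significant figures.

2.17 Å

For a BCC cell (Z = 2), a³ = Z·M/(N_A·ρ) = 2 × 137.3 / (6.022 × 10²³ × 3.610) = 1.263 × 10^-22 cm³, so a = 5.017 × 10^-8 cm = 5.017 Å.
Atoms touch along the body diagonal, so √3·a = 4r, so r = 0.4330 × a = 2.17 Å.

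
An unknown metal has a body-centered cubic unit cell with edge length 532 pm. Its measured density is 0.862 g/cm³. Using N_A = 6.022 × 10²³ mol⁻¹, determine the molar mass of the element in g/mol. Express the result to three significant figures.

39.1 g/mol

A BCC cell has Z = 2 atoms; a = 5.320 × 10^-8 cm.
M = ρ·N_A·a³/Z = 0.862 × 6.022 × 10²³ × 1.506 × 10^-22 / 2 = 39.1 g/mol.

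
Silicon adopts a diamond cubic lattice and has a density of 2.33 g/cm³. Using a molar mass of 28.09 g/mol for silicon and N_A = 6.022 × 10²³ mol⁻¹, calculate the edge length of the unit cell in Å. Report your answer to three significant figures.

With Z = 8 atoms per diamond cubic cell, a³ = Z·M/(N_A·ρ) = 8 × 28.09 / (6.022 × 10²³ × 2.330 g/cm³) = 1.602 × 10^-22 cm³.
a = (1.602 × 10^-22)^(1/3) = 5.431 × 10^-8 cm = 5.43 Å.

5.43 Å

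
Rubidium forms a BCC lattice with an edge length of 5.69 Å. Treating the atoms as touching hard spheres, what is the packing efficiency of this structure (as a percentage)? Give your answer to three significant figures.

68.0%

In a BCC lattice atoms touch along the body diagonal, so √3·a = 4r, so r = 0.4330a = 2.464 Å.
Packing fraction = Z·(4/3)πr³ / a³ = 2 × (4/3)π × (2.464)³ / (5.69)³ = 0.6802 = 68.0%.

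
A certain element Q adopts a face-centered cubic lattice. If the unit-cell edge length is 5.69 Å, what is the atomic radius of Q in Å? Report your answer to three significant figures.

In an FCC lattice, atoms touch along the face diagonal, so √2·a = 4r.
r = √2·a/4 = 1.4142 × 5.69 / 4 = 2.01 Å.

2.01 Å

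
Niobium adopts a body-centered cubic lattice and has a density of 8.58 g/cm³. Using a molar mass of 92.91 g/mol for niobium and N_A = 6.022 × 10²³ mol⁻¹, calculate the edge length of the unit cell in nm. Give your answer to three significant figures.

0.330 nm

With Z = 2 atoms per BCC cell, a³ = Z·M/(N_A·ρ) = 2 × 92.91 / (6.022 × 10²³ × 8.580 g/cm³) = 3.596 × 10^-23 cm³.
a = (3.596 × 10^-23)^(1/3) = 3.301 × 10^-8 cm = 0.330 nm.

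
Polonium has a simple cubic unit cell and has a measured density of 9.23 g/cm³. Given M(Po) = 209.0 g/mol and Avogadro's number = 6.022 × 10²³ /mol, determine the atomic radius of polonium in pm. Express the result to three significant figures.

168 pm

For a simple cubic cell (Z = 1), a³ = Z·M/(N_A·ρ) = 1 × 209.0 / (6.022 × 10²³ × 9.230) = 3.760 × 10^-23 cm³, so a = 3.350 × 10^-8 cm = 335.0 pm.
Atoms touch along the cell edge, so a = 2r, so r = 0.5000 × a = 168 pm.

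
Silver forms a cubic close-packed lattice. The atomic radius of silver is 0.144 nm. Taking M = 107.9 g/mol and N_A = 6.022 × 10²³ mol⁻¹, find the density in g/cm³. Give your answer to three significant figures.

In an FCC lattice, atoms touch along the face diagonal, so √2·a = 4r, giving a = 0.4073 nm = 4.073 × 10^-8 cm.
With Z = 4, ρ = Z·M/(N_A·a³) = 4 × 107.9 / (6.022 × 10²³ × 6.757 × 10^-23) = 10.61 g/cm³.

10.6 g/cm³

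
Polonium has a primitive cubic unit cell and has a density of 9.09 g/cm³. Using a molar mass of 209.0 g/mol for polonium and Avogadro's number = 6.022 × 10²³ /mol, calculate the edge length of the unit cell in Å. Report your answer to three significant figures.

With Z = 1 atom per simple cubic cell, a³ = Z·M/(N_A·ρ) = 1 × 209.0 / (6.022 × 10²³ × 9.090 g/cm³) = 3.818 × 10^-23 cm³.
a = (3.818 × 10^-23)^(1/3) = 3.367 × 10^-8 cm = 3.37 Å.

3.37 Å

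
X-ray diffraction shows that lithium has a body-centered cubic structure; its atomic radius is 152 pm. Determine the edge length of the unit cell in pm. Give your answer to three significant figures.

In a BCC lattice, atoms touch along the body diagonal, so √3·a = 4r.
a = 4r/√3 = 4 × 152 / 1.7321 = 351 pm.

351 pm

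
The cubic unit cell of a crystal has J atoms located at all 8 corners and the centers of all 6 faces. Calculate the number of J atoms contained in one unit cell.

Corner atoms are shared by 8 cells (1/8 each), face atoms by 2 (1/2 each).
Net atoms = 8 × 1/8 + 6 × 1/2 = 1 + 3 = 4.

4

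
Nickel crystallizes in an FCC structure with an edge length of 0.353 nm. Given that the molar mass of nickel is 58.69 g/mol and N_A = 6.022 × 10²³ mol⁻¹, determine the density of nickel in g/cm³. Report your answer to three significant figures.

8.86 g/cm³

An FCC unit cell contains Z = 4 atoms.
Cell volume: a³ = (0.353 nm)³ = (3.530 × 10^-8 cm)³ = 4.399 × 10^-23 cm³.
ρ = Z·M/(N_A·a³) = 4 × 58.69 / (6.022 × 10²³ × 4.399 × 10^-23) = 8.863 g/cm³.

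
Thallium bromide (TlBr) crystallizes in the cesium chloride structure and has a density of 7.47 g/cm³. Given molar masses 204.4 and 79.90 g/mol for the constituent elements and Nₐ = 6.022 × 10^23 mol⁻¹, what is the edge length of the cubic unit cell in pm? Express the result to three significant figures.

398 pm

M(TlBr) = 284.3 g/mol; Z = 1 formula unit per cell.
a³ = Z·M/(N_A·ρ) = 1 × 284.3 / (6.022 × 10²³ × 7.47) = 6.320 × 10^-23 cm³, so a = 3.983 × 10^-8 cm = 398 pm.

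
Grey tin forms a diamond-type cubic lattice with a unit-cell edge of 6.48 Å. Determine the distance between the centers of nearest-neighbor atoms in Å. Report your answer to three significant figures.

In a diamond cubic structure, nearest neighbors lie along the body diagonal with √3·a = 8r; the nearest-neighbor distance equals 2r = 0.4330·a.
d = 0.4330 × 6.48 = 2.81 Å.

2.81 Å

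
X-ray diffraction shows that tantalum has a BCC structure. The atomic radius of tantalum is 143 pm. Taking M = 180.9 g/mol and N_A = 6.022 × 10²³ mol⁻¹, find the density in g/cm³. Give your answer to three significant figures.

In a BCC lattice, atoms touch along the body diagonal, so √3·a = 4r, giving a = 330.2 pm = 3.302 × 10^-8 cm.
With Z = 2, ρ = Z·M/(N_A·a³) = 2 × 180.9 / (6.022 × 10²³ × 3.602 × 10^-23) = 16.68 g/cm³.

16.7 g/cm³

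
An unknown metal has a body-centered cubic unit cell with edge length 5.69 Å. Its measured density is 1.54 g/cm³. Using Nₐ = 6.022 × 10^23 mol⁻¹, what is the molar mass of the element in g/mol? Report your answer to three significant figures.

A BCC cell has Z = 2 atoms; a = 5.690 × 10^-8 cm.
M = ρ·N_A·a³/Z = 1.54 × 6.022 × 10²³ × 1.842 × 10^-22 / 2 = 85.4 g/mol.

85.4 g/mol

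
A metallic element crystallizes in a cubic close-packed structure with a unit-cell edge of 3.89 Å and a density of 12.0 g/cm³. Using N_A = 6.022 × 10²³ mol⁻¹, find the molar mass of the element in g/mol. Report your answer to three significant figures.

An FCC cell has Z = 4 atoms; a = 3.890 × 10^-8 cm.
M = ρ·N_A·a³/Z = 12.0 × 6.022 × 10²³ × 5.886 × 10^-23 / 4 = 106 g/mol.

106 g/mol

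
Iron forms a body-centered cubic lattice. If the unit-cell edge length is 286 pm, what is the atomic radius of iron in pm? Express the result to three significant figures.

In a BCC lattice, atoms touch along the body diagonal, so √3·a = 4r.
r = √3·a/4 = 1.7321 × 286 / 4 = 124 pm.

124 pm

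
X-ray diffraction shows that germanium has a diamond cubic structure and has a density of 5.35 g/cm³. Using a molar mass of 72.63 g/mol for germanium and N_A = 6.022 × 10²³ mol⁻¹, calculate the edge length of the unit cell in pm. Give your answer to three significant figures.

565 pm

With Z = 8 atoms per diamond cubic cell, a³ = Z·M/(N_A·ρ) = 8 × 72.63 / (6.022 × 10²³ × 5.350 g/cm³) = 1.803 × 10^-22 cm³.
a = (1.803 × 10^-22)^(1/3) = 5.650 × 10^-8 cm = 565 pm.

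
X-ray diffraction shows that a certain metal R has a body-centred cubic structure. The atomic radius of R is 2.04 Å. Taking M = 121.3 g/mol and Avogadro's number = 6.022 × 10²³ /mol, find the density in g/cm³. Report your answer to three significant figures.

In a BCC lattice, atoms touch along the body diagonal, so √3·a = 4r, giving a = 4.711 Å = 4.711 × 10^-8 cm.
With Z = 2, ρ = Z·M/(N_A·a³) = 2 × 121.3 / (6.022 × 10²³ × 1.046 × 10^-22) = 3.853 g/cm³.

3.85 g/cm³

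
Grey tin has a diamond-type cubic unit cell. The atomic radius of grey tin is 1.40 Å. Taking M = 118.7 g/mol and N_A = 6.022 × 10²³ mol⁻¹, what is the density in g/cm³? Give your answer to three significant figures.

In a diamond cubic lattice, nearest neighbors lie along the body diagonal with √3·a = 8r, giving a = 6.466 Å = 6.466 × 10^-8 cm.
With Z = 8, ρ = Z·M/(N_A·a³) = 8 × 118.7 / (6.022 × 10²³ × 2.704 × 10^-22) = 5.832 g/cm³.

5.83 g/cm³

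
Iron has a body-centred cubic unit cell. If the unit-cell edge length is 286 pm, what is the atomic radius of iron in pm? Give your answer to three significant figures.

124 pm

In a BCC lattice, atoms touch along the body diagonal, so √3·a = 4r.
r = √3·a/4 = 1.7321 × 286 / 4 = 124 pm.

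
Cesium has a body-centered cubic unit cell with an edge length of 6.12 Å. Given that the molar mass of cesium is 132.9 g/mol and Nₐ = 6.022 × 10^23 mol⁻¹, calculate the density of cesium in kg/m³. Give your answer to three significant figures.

A BCC unit cell contains Z = 2 atoms.
Cell volume: a³ = (6.12 Å)³ = (6.120 × 10^-8 cm)³ = 2.292 × 10^-22 cm³.
ρ = Z·M/(N_A·a³) = 2 × 132.9 / (6.022 × 10²³ × 2.292 × 10^-22) = 1.926 g/cm³ = 1930 kg/m³.

1930 kg/m³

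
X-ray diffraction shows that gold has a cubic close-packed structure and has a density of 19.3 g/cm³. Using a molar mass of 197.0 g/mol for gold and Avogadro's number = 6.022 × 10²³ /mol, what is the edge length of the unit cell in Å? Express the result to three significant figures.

4.08 Å

With Z = 4 atoms per FCC cell, a³ = Z·M/(N_A·ρ) = 4 × 197.0 / (6.022 × 10²³ × 19.30 g/cm³) = 6.780 × 10^-23 cm³.
a = (6.780 × 10^-23)^(1/3) = 4.078 × 10^-8 cm = 4.08 Å.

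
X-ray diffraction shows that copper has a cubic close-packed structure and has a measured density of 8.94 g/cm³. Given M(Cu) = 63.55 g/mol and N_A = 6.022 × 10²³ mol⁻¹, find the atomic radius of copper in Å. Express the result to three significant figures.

For an FCC cell (Z = 4), a³ = Z·M/(N_A·ρ) = 4 × 63.55 / (6.022 × 10²³ × 8.940) = 4.722 × 10^-23 cm³, so a = 3.614 × 10^-8 cm = 3.614 Å.
Atoms touch along the face diagonal, so √2·a = 4r, so r = 0.3536 × a = 1.28 Å.

1.28 Å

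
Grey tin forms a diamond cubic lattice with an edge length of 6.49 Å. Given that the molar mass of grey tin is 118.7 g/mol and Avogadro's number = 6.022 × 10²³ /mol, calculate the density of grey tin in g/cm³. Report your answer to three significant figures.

A diamond cubic unit cell contains Z = 8 atoms.
Cell volume: a³ = (6.49 Å)³ = (6.490 × 10^-8 cm)³ = 2.734 × 10^-22 cm³.
ρ = Z·M/(N_A·a³) = 8 × 118.7 / (6.022 × 10²³ × 2.734 × 10^-22) = 5.769 g/cm³.

5.77 g/cm³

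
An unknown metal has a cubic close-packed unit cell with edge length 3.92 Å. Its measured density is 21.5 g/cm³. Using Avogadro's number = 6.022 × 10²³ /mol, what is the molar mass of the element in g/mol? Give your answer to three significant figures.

195 g/mol

An FCC cell has Z = 4 atoms; a = 3.920 × 10^-8 cm.
M = ρ·N_A·a³/Z = 21.5 × 6.022 × 10²³ × 6.024 × 10^-23 / 4 = 195 g/mol.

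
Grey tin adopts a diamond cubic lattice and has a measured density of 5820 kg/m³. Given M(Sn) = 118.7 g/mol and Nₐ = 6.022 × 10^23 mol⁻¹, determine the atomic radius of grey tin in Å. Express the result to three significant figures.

For a diamond cubic cell (Z = 8), a³ = Z·M/(N_A·ρ) = 8 × 118.7 / (6.022 × 10²³ × 5.820) = 2.709 × 10^-22 cm³, so a = 6.471 × 10^-8 cm = 6.471 Å.
Nearest neighbors lie along the body diagonal with √3·a = 8r, so r = 0.2165 × a = 1.40 Å.

1.40 Å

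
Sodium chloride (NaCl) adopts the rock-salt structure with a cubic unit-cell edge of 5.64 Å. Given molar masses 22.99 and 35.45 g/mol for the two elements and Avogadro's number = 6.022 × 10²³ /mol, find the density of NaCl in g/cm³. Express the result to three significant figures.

2.16 g/cm³

The rock-salt structure contains Z = 4 formula units per cell; M(NaCl) = 22.99 + 35.45 = 58.44 g/mol.
a³ = (5.640 × 10^-8 cm)³ = 1.794 × 10^-22 cm³.
ρ = 4 × 58.44 / (6.022 × 10²³ × 1.794 × 10^-22) = 2.164 g/cm³.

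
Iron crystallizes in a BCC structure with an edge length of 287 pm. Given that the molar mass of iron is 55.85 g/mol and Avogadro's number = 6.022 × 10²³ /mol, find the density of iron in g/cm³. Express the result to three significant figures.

7.85 g/cm³

A BCC unit cell contains Z = 2 atoms.
Cell volume: a³ = (287 pm)³ = (2.870 × 10^-8 cm)³ = 2.364 × 10^-23 cm³.
ρ = Z·M/(N_A·a³) = 2 × 55.85 / (6.022 × 10²³ × 2.364 × 10^-23) = 7.846 g/cm³.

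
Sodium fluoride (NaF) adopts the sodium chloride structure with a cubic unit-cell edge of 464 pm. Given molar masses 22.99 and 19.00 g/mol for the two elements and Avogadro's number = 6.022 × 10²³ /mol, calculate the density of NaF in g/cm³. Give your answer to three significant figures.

2.79 g/cm³

The sodium chloride structure contains Z = 4 formula units per cell; M(NaF) = 22.99 + 19.00 = 41.99 g/mol.
a³ = (4.640 × 10^-8 cm)³ = 9.990 × 10^-23 cm³.
ρ = 4 × 41.99 / (6.022 × 10²³ × 9.990 × 10^-23) = 2.792 g/cm³.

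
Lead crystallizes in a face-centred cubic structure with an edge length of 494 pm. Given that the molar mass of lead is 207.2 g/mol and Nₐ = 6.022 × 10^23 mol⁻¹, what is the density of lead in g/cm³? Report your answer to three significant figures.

An FCC unit cell contains Z = 4 atoms.
Cell volume: a³ = (494 pm)³ = (4.940 × 10^-8 cm)³ = 1.206 × 10^-22 cm³.
ρ = Z·M/(N_A·a³) = 4 × 207.2 / (6.022 × 10²³ × 1.206 × 10^-22) = 11.42 g/cm³.

11.4 g/cm³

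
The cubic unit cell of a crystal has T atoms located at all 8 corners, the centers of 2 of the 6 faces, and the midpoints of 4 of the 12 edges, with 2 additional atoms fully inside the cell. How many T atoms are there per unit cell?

5

Corner atoms are shared by 8 cells (1/8 each), face atoms by 2 (1/2 each), edge atoms by 4 (1/4 each), interior atoms are unshared.
Net atoms = 8 × 1/8 + 2 × 1/2 + 4 × 1/4 + 2 = 1 + 1 + 1 + 2 = 5.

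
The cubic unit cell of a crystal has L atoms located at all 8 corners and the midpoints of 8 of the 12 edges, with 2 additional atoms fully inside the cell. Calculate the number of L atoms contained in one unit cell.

5

Corner atoms are shared by 8 cells (1/8 each), edge atoms by 4 (1/4 each), interior atoms are unshared.
Net atoms = 8 × 1/8 + 8 × 1/4 + 2 = 1 + 2 + 2 = 5.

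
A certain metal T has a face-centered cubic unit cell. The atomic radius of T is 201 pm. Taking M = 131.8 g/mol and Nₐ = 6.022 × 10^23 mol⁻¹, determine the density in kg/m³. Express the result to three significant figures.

4760 kg/m³

In an FCC lattice, atoms touch along the face diagonal, so √2·a = 4r, giving a = 568.5 pm = 5.685 × 10^-8 cm.
With Z = 4, ρ = Z·M/(N_A·a³) = 4 × 131.8 / (6.022 × 10²³ × 1.837 × 10^-22) = 4.764 g/cm³ = 4760 kg/m³.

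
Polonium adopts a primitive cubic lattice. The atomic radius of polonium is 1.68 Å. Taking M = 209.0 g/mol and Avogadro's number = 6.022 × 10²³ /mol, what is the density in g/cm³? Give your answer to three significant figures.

In a simple cubic lattice, atoms touch along the cell edge, so a = 2r, giving a = 3.360 Å = 3.360 × 10^-8 cm.
With Z = 1, ρ = Z·M/(N_A·a³) = 1 × 209.0 / (6.022 × 10²³ × 3.793 × 10^-23) = 9.149 g/cm³.

9.15 g/cm³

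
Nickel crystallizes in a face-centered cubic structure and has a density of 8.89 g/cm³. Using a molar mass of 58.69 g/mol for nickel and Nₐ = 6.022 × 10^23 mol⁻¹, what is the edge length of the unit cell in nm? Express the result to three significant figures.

With Z = 4 atoms per FCC cell, a³ = Z·M/(N_A·ρ) = 4 × 58.69 / (6.022 × 10²³ × 8.890 g/cm³) = 4.385 × 10^-23 cm³.
a = (4.385 × 10^-23)^(1/3) = 3.526 × 10^-8 cm = 0.353 nm.

0.353 nm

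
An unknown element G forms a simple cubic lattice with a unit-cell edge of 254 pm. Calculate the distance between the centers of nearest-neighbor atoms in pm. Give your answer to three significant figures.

254 pm

In a simple cubic structure, atoms touch along the cell edge, so a = 2r; the nearest-neighbor distance equals 2r = 1.000·a.
d = 1.000 × 254 = 254 pm.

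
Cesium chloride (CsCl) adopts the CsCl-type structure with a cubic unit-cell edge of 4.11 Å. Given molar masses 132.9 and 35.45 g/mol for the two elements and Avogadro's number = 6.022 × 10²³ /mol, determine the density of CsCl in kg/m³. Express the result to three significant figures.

4030 kg/m³

The CsCl-type structure contains Z = 1 formula unit per cell; M(CsCl) = 132.9 + 35.45 = 168.35 g/mol.
a³ = (4.110 × 10^-8 cm)³ = 6.943 × 10^-23 cm³.
ρ = 1 × 168.35 / (6.022 × 10²³ × 6.943 × 10^-23) = 4.027 g/cm³ = 4030 kg/m³.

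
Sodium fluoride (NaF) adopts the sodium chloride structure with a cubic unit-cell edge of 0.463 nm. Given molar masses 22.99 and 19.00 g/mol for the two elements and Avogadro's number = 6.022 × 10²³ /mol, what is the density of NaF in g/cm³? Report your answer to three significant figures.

The sodium chloride structure contains Z = 4 formula units per cell; M(NaF) = 22.99 + 19.00 = 41.99 g/mol.
a³ = (4.630 × 10^-8 cm)³ = 9.925 × 10^-23 cm³.
ρ = 4 × 41.99 / (6.022 × 10²³ × 9.925 × 10^-23) = 2.810 g/cm³.

2.81 g/cm³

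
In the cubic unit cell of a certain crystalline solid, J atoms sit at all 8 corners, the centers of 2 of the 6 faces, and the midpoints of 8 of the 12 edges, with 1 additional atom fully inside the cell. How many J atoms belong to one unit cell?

5

Corner atoms are shared by 8 cells (1/8 each), face atoms by 2 (1/2 each), edge atoms by 4 (1/4 each), interior atoms are unshared.
Net atoms = 8 × 1/8 + 2 × 1/2 + 8 × 1/4 + 1 = 1 + 1 + 2 + 1 = 5.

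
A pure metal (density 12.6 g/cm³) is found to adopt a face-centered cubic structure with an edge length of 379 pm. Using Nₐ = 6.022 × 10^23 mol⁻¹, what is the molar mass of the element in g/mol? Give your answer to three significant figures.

103 g/mol

An FCC cell has Z = 4 atoms; a = 3.790 × 10^-8 cm.
M = ρ·N_A·a³/Z = 12.6 × 6.022 × 10²³ × 5.444 × 10^-23 / 4 = 103 g/mol.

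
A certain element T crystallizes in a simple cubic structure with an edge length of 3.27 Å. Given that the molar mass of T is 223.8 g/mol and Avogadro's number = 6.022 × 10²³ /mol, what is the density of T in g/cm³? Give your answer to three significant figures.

10.6 g/cm³

A simple cubic unit cell contains Z = 1 atom.
Cell volume: a³ = (3.27 Å)³ = (3.270 × 10^-8 cm)³ = 3.497 × 10^-23 cm³.
ρ = Z·M/(N_A·a³) = 1 × 223.8 / (6.022 × 10²³ × 3.497 × 10^-23) = 10.63 g/cm³.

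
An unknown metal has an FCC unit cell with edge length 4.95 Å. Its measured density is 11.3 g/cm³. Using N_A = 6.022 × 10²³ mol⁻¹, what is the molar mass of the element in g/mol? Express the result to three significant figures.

An FCC cell has Z = 4 atoms; a = 4.950 × 10^-8 cm.
M = ρ·N_A·a³/Z = 11.3 × 6.022 × 10²³ × 1.213 × 10^-22 / 4 = 206 g/mol.

206 g/mol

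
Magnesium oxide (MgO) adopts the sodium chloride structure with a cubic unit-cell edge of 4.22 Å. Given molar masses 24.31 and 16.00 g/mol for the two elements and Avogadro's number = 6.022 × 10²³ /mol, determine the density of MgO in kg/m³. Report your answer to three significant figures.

The sodium chloride structure contains Z = 4 formula units per cell; M(MgO) = 24.31 + 16.00 = 40.31 g/mol.
a³ = (4.220 × 10^-8 cm)³ = 7.515 × 10^-23 cm³.
ρ = 4 × 40.31 / (6.022 × 10²³ × 7.515 × 10^-23) = 3.563 g/cm³ = 3560 kg/m³.

3560 kg/m³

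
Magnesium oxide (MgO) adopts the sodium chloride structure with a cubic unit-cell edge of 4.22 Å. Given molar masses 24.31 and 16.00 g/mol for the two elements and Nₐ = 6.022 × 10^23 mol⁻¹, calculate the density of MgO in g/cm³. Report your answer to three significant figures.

3.56 g/cm³

The sodium chloride structure contains Z = 4 formula units per cell; M(MgO) = 24.31 + 16.00 = 40.31 g/mol.
a³ = (4.220 × 10^-8 cm)³ = 7.515 × 10^-23 cm³.
ρ = 4 × 40.31 / (6.022 × 10²³ × 7.515 × 10^-23) = 3.563 g/cm³.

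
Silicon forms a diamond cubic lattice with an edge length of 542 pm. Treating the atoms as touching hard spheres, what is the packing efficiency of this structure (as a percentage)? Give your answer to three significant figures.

34.0%

In a diamond cubic lattice nearest neighbors lie along the body diagonal with √3·a = 8r, so r = 0.2165a = 117.3 pm.
Packing fraction = Z·(4/3)πr³ / a³ = 8 × (4/3)π × (117.3)³ / (542)³ = 0.3401 = 34.0%.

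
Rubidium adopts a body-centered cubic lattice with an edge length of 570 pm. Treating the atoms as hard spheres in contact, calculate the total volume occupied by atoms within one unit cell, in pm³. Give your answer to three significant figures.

In a BCC lattice atoms touch along the body diagonal, so √3·a = 4r, so r = 0.4330a = 246.8 pm.
V_atoms = Z × (4/3)πr³ = 2 × (4/3)π × (246.8)³ = 1.26 × 10^8 pm³.

1.26 × 10^8 pm³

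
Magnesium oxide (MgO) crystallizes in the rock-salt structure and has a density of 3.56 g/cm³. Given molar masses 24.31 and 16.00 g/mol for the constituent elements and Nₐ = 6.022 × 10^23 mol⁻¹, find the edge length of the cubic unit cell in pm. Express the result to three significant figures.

M(MgO) = 40.31 g/mol; Z = 4 formula units per cell.
a³ = Z·M/(N_A·ρ) = 4 × 40.31 / (6.022 × 10²³ × 3.56) = 7.521 × 10^-23 cm³, so a = 4.221 × 10^-8 cm = 422 pm.

422 pm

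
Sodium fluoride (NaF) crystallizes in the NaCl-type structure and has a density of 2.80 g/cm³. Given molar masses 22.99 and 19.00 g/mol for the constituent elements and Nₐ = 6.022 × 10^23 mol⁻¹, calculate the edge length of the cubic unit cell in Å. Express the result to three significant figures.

4.64 Å

M(NaF) = 41.99 g/mol; Z = 4 formula units per cell.
a³ = Z·M/(N_A·ρ) = 4 × 41.99 / (6.022 × 10²³ × 2.80) = 9.961 × 10^-23 cm³, so a = 4.636 × 10^-8 cm = 4.64 Å.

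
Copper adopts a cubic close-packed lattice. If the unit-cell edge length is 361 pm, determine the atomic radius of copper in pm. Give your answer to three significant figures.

In an FCC lattice, atoms touch along the face diagonal, so √2·a = 4r.
r = √2·a/4 = 1.4142 × 361 / 4 = 128 pm.

128 pm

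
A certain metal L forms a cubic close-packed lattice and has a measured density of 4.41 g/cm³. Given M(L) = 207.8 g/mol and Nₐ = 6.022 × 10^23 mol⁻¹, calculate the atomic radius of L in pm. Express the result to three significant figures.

For an FCC cell (Z = 4), a³ = Z·M/(N_A·ρ) = 4 × 207.8 / (6.022 × 10²³ × 4.410) = 3.130 × 10^-22 cm³, so a = 6.790 × 10^-8 cm = 679.0 pm.
Atoms touch along the face diagonal, so √2·a = 4r, so r = 0.3536 × a = 240 pm.

240 pm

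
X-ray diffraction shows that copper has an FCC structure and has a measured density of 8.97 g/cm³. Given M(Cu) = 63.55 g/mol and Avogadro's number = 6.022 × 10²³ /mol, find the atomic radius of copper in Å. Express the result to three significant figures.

For an FCC cell (Z = 4), a³ = Z·M/(N_A·ρ) = 4 × 63.55 / (6.022 × 10²³ × 8.970) = 4.706 × 10^-23 cm³, so a = 3.610 × 10^-8 cm = 3.610 Å.
Atoms touch along the face diagonal, so √2·a = 4r, so r = 0.3536 × a = 1.28 Å.

1.28 Å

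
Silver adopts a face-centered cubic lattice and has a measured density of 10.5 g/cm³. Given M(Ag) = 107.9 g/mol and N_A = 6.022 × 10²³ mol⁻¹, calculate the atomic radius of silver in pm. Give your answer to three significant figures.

For an FCC cell (Z = 4), a³ = Z·M/(N_A·ρ) = 4 × 107.9 / (6.022 × 10²³ × 10.50) = 6.826 × 10^-23 cm³, so a = 4.087 × 10^-8 cm = 408.7 pm.
Atoms touch along the face diagonal, so √2·a = 4r, so r = 0.3536 × a = 144 pm.

144 pm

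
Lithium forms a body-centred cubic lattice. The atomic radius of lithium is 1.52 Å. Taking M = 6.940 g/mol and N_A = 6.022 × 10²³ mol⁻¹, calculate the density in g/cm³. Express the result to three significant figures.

0.533 g/cm³

In a BCC lattice, atoms touch along the body diagonal, so √3·a = 4r, giving a = 3.510 Å = 3.510 × 10^-8 cm.
With Z = 2, ρ = Z·M/(N_A·a³) = 2 × 6.940 / (6.022 × 10²³ × 4.325 × 10^-23) = 0.5329 g/cm³.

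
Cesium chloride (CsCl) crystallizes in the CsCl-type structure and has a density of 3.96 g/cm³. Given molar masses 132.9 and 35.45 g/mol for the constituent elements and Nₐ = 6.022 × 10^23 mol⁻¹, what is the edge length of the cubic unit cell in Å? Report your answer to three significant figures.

4.13 Å

M(CsCl) = 168.35 g/mol; Z = 1 formula unit per cell.
a³ = Z·M/(N_A·ρ) = 1 × 168.35 / (6.022 × 10²³ × 3.96) = 7.060 × 10^-23 cm³, so a = 4.133 × 10^-8 cm = 4.13 Å.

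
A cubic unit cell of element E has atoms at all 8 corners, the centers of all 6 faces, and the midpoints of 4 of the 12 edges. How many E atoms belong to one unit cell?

5

Corner atoms are shared by 8 cells (1/8 each), face atoms by 2 (1/2 each), edge atoms by 4 (1/4 each).
Net atoms = 8 × 1/8 + 6 × 1/2 + 4 × 1/4 = 1 + 3 + 1 = 5.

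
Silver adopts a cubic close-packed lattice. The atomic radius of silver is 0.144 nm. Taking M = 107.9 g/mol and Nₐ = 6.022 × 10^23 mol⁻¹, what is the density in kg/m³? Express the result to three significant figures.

10600 kg/m³

In an FCC lattice, atoms touch along the face diagonal, so √2·a = 4r, giving a = 0.4073 nm = 4.073 × 10^-8 cm.
With Z = 4, ρ = Z·M/(N_A·a³) = 4 × 107.9 / (6.022 × 10²³ × 6.757 × 10^-23) = 10.61 g/cm³ = 10600 kg/m³.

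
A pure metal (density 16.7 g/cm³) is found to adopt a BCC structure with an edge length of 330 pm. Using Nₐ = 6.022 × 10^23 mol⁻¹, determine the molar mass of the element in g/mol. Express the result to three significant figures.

A BCC cell has Z = 2 atoms; a = 3.300 × 10^-8 cm.
M = ρ·N_A·a³/Z = 16.7 × 6.022 × 10²³ × 3.594 × 10^-23 / 2 = 181 g/mol.

181 g/mol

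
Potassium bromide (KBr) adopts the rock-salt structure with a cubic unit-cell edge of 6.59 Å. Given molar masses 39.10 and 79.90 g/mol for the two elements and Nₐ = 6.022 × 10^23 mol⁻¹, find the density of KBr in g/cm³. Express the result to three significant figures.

2.76 g/cm³

The rock-salt structure contains Z = 4 formula units per cell; M(KBr) = 39.10 + 79.90 = 119.0 g/mol.
a³ = (6.590 × 10^-8 cm)³ = 2.862 × 10^-22 cm³.
ρ = 4 × 119.0 / (6.022 × 10²³ × 2.862 × 10^-22) = 2.762 g/cm³.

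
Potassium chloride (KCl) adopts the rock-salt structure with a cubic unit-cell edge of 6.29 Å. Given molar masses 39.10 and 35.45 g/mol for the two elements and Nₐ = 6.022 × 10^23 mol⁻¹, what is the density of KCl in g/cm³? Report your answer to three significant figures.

1.99 g/cm³

The rock-salt structure contains Z = 4 formula units per cell; M(KCl) = 39.10 + 35.45 = 74.55 g/mol.
a³ = (6.290 × 10^-8 cm)³ = 2.489 × 10^-22 cm³.
ρ = 4 × 74.55 / (6.022 × 10²³ × 2.489 × 10^-22) = 1.990 g/cm³.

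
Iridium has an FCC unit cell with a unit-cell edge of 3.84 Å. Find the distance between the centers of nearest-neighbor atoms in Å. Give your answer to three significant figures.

2.72 Å

In an FCC structure, atoms touch along the face diagonal, so √2·a = 4r; the nearest-neighbor distance equals 2r = 0.7071·a.
d = 0.7071 × 3.84 = 2.72 Å.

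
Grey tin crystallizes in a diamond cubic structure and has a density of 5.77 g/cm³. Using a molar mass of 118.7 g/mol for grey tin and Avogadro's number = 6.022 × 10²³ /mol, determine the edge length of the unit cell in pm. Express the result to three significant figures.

649 pm

With Z = 8 atoms per diamond cubic cell, a³ = Z·M/(N_A·ρ) = 8 × 118.7 / (6.022 × 10²³ × 5.770 g/cm³) = 2.733 × 10^-22 cm³.
a = (2.733 × 10^-22)^(1/3) = 6.489 × 10^-8 cm = 649 pm.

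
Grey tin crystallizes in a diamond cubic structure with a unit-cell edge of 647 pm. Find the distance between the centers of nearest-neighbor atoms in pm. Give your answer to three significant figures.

280 pm

In a diamond cubic structure, nearest neighbors lie along the body diagonal with √3·a = 8r; the nearest-neighbor distance equals 2r = 0.4330·a.
d = 0.4330 × 647 = 280 pm.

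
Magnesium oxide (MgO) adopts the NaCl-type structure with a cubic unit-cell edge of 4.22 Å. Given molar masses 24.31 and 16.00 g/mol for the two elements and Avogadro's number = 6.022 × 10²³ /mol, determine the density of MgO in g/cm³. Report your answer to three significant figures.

3.56 g/cm³

The NaCl-type structure contains Z = 4 formula units per cell; M(MgO) = 24.31 + 16.00 = 40.31 g/mol.
a³ = (4.220 × 10^-8 cm)³ = 7.515 × 10^-23 cm³.
ρ = 4 × 40.31 / (6.022 × 10²³ × 7.515 × 10^-23) = 3.563 g/cm³.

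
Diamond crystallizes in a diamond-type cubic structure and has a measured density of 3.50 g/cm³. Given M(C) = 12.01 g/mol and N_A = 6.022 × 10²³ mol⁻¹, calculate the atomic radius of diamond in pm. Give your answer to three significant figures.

77.3 pm

For a diamond cubic cell (Z = 8), a³ = Z·M/(N_A·ρ) = 8 × 12.01 / (6.022 × 10²³ × 3.500) = 4.559 × 10^-23 cm³, so a = 3.572 × 10^-8 cm = 357.2 pm.
Nearest neighbors lie along the body diagonal with √3·a = 8r, so r = 0.2165 × a = 77.3 pm.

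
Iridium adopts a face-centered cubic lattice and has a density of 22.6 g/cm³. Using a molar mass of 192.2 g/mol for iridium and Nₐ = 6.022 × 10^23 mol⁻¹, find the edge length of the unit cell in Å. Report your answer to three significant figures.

3.84 Å

With Z = 4 atoms per FCC cell, a³ = Z·M/(N_A·ρ) = 4 × 192.2 / (6.022 × 10²³ × 22.60 g/cm³) = 5.649 × 10^-23 cm³.
a = (5.649 × 10^-23)^(1/3) = 3.837 × 10^-8 cm = 3.84 Å.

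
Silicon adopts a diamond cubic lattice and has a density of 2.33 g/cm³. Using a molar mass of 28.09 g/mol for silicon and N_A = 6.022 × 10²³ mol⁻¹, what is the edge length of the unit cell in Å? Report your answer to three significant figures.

5.43 Å

With Z = 8 atoms per diamond cubic cell, a³ = Z·M/(N_A·ρ) = 8 × 28.09 / (6.022 × 10²³ × 2.330 g/cm³) = 1.602 × 10^-22 cm³.
a = (1.602 × 10^-22)^(1/3) = 5.431 × 10^-8 cm = 5.43 Å.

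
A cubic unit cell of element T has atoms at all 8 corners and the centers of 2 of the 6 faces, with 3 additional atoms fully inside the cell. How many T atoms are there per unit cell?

5

Corner atoms are shared by 8 cells (1/8 each), face atoms by 2 (1/2 each), interior atoms are unshared.
Net atoms = 8 × 1/8 + 2 × 1/2 + 3 = 1 + 1 + 3 = 5.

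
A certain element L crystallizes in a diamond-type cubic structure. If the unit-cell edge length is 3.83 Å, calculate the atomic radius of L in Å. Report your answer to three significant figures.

In a diamond cubic lattice, nearest neighbors lie along the body diagonal with √3·a = 8r.
r = √3·a/8 = 1.7321 × 3.83 / 8 = 0.829 Å.

0.829 Å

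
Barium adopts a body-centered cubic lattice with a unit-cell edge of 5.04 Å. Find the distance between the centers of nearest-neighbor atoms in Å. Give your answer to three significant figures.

4.36 Å

In a BCC structure, atoms touch along the body diagonal, so √3·a = 4r; the nearest-neighbor distance equals 2r = 0.8660·a.
d = 0.8660 × 5.04 = 4.36 Å.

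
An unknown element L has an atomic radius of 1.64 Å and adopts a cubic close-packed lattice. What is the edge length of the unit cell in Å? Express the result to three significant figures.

In an FCC lattice, atoms touch along the face diagonal, so √2·a = 4r.
a = 4r/√2 = 4 × 1.64 / 1.4142 = 4.64 Å.

4.64 Å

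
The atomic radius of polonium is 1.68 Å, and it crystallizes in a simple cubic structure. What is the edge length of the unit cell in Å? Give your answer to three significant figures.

3.36 Å

In a simple cubic lattice, atoms touch along the cell edge, so a = 2r.
a = 2r = 2 × 1.68 = 3.36 Å.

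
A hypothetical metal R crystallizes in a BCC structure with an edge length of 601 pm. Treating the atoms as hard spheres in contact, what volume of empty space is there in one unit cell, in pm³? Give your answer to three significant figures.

In a BCC lattice atoms touch along the body diagonal, so √3·a = 4r, so r = 0.4330a = 260.2 pm.
V_cell = a³ = 2.171 × 10^8 pm³; V_atoms = 2 × (4/3)πr³ = 1.477 × 10^8 pm³.
Empty space = 2.171 × 10^8 − 1.477 × 10^8 = 6.94 × 10^7 pm³.

6.94 × 10^7 pm³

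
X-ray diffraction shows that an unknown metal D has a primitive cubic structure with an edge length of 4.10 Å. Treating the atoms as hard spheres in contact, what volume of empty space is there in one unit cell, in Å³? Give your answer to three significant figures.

In a simple cubic lattice atoms touch along the cell edge, so a = 2r, so r = 0.5000a = 2.050 Å.
V_cell = a³ = 68.92 Å³; V_atoms = 1 × (4/3)πr³ = 36.09 Å³.
Empty space = 68.92 − 36.09 = 32.8 Å³.

32.8 Å³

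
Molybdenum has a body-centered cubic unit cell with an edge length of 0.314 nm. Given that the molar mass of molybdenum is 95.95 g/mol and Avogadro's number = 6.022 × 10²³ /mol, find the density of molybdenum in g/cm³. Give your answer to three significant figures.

A BCC unit cell contains Z = 2 atoms.
Cell volume: a³ = (0.314 nm)³ = (3.140 × 10^-8 cm)³ = 3.096 × 10^-23 cm³.
ρ = Z·M/(N_A·a³) = 2 × 95.95 / (6.022 × 10²³ × 3.096 × 10^-23) = 10.29 g/cm³.

10.3 g/cm³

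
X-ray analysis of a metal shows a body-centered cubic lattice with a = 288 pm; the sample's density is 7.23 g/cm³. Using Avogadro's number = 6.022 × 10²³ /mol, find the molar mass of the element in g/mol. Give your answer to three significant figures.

A BCC cell has Z = 2 atoms; a = 2.880 × 10^-8 cm.
M = ρ·N_A·a³/Z = 7.23 × 6.022 × 10²³ × 2.389 × 10^-23 / 2 = 52.0 g/mol.

52.0 g/mol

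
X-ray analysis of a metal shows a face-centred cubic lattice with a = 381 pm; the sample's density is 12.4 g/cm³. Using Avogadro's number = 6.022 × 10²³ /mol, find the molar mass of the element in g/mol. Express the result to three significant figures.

103 g/mol

An FCC cell has Z = 4 atoms; a = 3.810 × 10^-8 cm.
M = ρ·N_A·a³/Z = 12.4 × 6.022 × 10²³ × 5.531 × 10^-23 / 4 = 103 g/mol.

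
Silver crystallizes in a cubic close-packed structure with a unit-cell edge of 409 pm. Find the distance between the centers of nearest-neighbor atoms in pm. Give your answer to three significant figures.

289 pm

In an FCC structure, atoms touch along the face diagonal, so √2·a = 4r; the nearest-neighbor distance equals 2r = 0.7071·a.
d = 0.7071 × 409 = 289 pm.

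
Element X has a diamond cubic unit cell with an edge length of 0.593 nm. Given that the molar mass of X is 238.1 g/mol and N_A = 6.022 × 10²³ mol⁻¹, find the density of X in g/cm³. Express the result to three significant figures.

15.2 g/cm³

A diamond cubic unit cell contains Z = 8 atoms.
Cell volume: a³ = (0.593 nm)³ = (5.930 × 10^-8 cm)³ = 2.085 × 10^-22 cm³.
ρ = Z·M/(N_A·a³) = 8 × 238.1 / (6.022 × 10²³ × 2.085 × 10^-22) = 15.17 g/cm³.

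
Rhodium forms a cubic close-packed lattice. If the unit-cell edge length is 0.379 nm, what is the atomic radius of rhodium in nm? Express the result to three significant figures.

0.134 nm

In an FCC lattice, atoms touch along the face diagonal, so √2·a = 4r.
r = √2·a/4 = 1.4142 × 0.379 / 4 = 0.134 nm.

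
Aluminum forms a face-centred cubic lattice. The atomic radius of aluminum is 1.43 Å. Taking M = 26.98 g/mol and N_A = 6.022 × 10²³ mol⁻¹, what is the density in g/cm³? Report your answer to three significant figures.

2.71 g/cm³

In an FCC lattice, atoms touch along the face diagonal, so √2·a = 4r, giving a = 4.045 Å = 4.045 × 10^-8 cm.
With Z = 4, ρ = Z·M/(N_A·a³) = 4 × 26.98 / (6.022 × 10²³ × 6.617 × 10^-23) = 2.708 g/cm³.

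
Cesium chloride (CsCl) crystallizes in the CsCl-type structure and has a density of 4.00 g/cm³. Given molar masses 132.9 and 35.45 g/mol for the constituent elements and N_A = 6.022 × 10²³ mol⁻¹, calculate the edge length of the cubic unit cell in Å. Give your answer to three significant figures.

4.12 Å

M(CsCl) = 168.35 g/mol; Z = 1 formula unit per cell.
a³ = Z·M/(N_A·ρ) = 1 × 168.35 / (6.022 × 10²³ × 4.00) = 6.989 × 10^-23 cm³, so a = 4.119 × 10^-8 cm = 4.12 Å.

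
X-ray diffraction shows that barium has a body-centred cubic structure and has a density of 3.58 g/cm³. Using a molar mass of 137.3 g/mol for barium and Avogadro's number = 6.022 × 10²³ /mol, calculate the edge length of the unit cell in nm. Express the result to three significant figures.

With Z = 2 atoms per BCC cell, a³ = Z·M/(N_A·ρ) = 2 × 137.3 / (6.022 × 10²³ × 3.580 g/cm³) = 1.274 × 10^-22 cm³.
a = (1.274 × 10^-22)^(1/3) = 5.031 × 10^-8 cm = 0.503 nm.

0.503 nm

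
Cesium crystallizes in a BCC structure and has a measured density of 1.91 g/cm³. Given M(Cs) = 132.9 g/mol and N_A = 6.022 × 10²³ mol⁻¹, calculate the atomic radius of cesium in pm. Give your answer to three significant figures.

266 pm

For a BCC cell (Z = 2), a³ = Z·M/(N_A·ρ) = 2 × 132.9 / (6.022 × 10²³ × 1.910) = 2.311 × 10^-22 cm³, so a = 6.137 × 10^-8 cm = 613.7 pm.
Atoms touch along the body diagonal, so √3·a = 4r, so r = 0.4330 × a = 266 pm.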